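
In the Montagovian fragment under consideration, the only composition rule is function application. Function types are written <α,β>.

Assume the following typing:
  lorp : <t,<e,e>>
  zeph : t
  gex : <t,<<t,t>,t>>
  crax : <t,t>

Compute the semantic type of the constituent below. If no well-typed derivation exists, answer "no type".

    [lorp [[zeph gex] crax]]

<e,e>

[zeph gex] — gex of type <t,<<t,t>,t>> combines with zeph of type t: type <<t,t>,t>.
[[zeph gex] crax] — [zeph gex] of type <<t,t>,t> combines with crax of type <t,t>: type t.
[lorp [[zeph gex] crax]] — lorp of type <t,<e,e>> combines with [[zeph gex] crax] of type t: type <e,e>.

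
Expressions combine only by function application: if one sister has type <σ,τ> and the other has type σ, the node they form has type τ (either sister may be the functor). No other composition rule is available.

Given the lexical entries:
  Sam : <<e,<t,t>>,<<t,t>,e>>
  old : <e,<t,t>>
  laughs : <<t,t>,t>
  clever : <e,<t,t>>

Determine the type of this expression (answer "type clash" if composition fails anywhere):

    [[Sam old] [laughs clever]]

[Sam old]: <<e,<t,t>>,<<t,t>,e>> applied to <e,<t,t>> yields <<t,t>,e>.
[laughs clever]: <<t,t>,t> and <e,<t,t>> cannot combine by function application — type clash.

type clash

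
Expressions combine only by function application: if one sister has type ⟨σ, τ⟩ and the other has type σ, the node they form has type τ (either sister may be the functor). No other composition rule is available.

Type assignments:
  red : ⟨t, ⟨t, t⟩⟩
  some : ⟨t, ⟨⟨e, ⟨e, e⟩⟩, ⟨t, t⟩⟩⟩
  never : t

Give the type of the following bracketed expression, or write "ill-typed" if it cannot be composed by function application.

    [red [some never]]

[some never] — some of type ⟨t, ⟨⟨e, ⟨e, e⟩⟩, ⟨t, t⟩⟩⟩ combines with never of type t: type ⟨⟨e, ⟨e, e⟩⟩, ⟨t, t⟩⟩.
[red [some never]]: ⟨t, ⟨t, t⟩⟩ and ⟨⟨e, ⟨e, e⟩⟩, ⟨t, t⟩⟩ cannot combine by function application — type clash.

ill-typed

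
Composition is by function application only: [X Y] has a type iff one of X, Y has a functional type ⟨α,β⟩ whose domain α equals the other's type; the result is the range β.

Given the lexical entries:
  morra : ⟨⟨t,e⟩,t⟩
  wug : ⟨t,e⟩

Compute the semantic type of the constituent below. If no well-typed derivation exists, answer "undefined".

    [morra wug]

At [morra wug], morra : ⟨⟨t,e⟩,t⟩ takes wug : ⟨t,e⟩, giving t.

t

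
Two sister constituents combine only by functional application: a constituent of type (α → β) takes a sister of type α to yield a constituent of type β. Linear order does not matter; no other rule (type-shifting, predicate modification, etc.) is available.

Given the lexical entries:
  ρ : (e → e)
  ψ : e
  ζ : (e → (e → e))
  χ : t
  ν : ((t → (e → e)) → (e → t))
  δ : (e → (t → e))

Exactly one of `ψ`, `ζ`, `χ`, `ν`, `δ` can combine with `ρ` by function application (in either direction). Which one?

ψ

ψ — combines: ρ : (e → e) takes ψ : e as argument, giving e.
ζ : (e → (e → e)) — ρ needs e; ζ needs e; neither fits.
χ : t — ρ needs e; χ needs nothing (atomic); neither fits.
ν : ((t → (e → e)) → (e → t)) — ρ needs e; ν needs (t → (e → e)); neither fits.
δ : (e → (t → e)) — ρ needs e; δ needs e; neither fits.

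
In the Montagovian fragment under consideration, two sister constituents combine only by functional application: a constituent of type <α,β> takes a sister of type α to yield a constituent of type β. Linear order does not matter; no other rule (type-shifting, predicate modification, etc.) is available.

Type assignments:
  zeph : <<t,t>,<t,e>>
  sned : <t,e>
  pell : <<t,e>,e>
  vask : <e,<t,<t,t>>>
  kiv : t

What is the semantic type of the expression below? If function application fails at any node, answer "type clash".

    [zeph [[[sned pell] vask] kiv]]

<t,e>

[sned pell]: <<t,e>,e> applied to <t,e> yields e.
[[sned pell] vask]: <e,<t,<t,t>>> applied to e yields <t,<t,t>>.
[[[sned pell] vask] kiv]: <t,<t,t>> applied to t yields <t,t>.
[zeph [[[sned pell] vask] kiv]]: <<t,t>,<t,e>> applied to <t,t> yields <t,e>.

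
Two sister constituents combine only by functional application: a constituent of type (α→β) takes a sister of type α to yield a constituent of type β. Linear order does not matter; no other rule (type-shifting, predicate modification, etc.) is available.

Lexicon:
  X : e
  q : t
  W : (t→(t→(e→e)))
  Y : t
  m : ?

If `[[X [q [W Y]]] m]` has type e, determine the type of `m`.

(e→e)

[[X [q [W Y]]] m] must have type e. The sister [X [q [W Y]]] has type e; that is not a function onto e, so m must be the functor, of type (e→e).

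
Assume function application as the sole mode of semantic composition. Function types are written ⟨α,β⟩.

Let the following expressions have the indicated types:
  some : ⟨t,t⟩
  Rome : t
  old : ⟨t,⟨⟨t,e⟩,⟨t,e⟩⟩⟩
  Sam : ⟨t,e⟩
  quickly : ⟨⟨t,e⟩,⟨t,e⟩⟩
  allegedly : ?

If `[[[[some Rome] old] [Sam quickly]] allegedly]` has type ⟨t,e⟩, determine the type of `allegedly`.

At [[[[some Rome] old] [Sam quickly]] allegedly] (required: ⟨t,e⟩): [[[some Rome] old] [Sam quickly]] is ⟨t,e⟩, which is not a function with range ⟨t,e⟩; hence allegedly is the functor — type ⟨⟨t,e⟩,⟨t,e⟩⟩.

⟨⟨t,e⟩,⟨t,e⟩⟩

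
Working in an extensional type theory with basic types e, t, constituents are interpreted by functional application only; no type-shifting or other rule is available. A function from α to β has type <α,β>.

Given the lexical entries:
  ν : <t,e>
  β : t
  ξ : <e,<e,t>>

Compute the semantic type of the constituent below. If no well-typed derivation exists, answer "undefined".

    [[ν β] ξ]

<e,t>

[ν β]: functor ν : <t,e>, argument β : t; result e.
[[ν β] ξ]: functor ξ : <e,<e,t>>, argument [ν β] : e; result <e,t>.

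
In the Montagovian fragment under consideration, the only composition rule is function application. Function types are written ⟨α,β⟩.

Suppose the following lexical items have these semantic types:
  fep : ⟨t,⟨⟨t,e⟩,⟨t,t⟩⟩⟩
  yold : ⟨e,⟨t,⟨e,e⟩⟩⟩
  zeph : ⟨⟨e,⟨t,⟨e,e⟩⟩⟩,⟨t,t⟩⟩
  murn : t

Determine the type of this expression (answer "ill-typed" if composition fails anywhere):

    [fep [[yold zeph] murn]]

⟨⟨t,e⟩,⟨t,t⟩⟩

[yold zeph]: ⟨⟨e,⟨t,⟨e,e⟩⟩⟩,⟨t,t⟩⟩ applied to ⟨e,⟨t,⟨e,e⟩⟩⟩ yields ⟨t,t⟩.
[[yold zeph] murn]: ⟨t,t⟩ applied to t yields t.
[fep [[yold zeph] murn]]: ⟨t,⟨⟨t,e⟩,⟨t,t⟩⟩⟩ applied to t yields ⟨⟨t,e⟩,⟨t,t⟩⟩.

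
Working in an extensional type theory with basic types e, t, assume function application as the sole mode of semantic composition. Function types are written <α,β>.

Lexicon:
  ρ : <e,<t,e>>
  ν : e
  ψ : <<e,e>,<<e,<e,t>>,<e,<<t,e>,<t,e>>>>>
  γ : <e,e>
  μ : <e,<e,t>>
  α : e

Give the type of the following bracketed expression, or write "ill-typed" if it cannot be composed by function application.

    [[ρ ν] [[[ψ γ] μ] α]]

At [ρ ν], ρ : <e,<t,e>> takes ν : e, giving <t,e>.
At [ψ γ], ψ : <<e,e>,<<e,<e,t>>,<e,<<t,e>,<t,e>>>>> takes γ : <e,e>, giving <<e,<e,t>>,<e,<<t,e>,<t,e>>>>.
At [[ψ γ] μ], [ψ γ] : <<e,<e,t>>,<e,<<t,e>,<t,e>>>> takes μ : <e,<e,t>>, giving <e,<<t,e>,<t,e>>>.
At [[[ψ γ] μ] α], [[ψ γ] μ] : <e,<<t,e>,<t,e>>> takes α : e, giving <<t,e>,<t,e>>.
At [[ρ ν] [[[ψ γ] μ] α]], [[[ψ γ] μ] α] : <<t,e>,<t,e>> takes [ρ ν] : <t,e>, giving <t,e>.

<t,e>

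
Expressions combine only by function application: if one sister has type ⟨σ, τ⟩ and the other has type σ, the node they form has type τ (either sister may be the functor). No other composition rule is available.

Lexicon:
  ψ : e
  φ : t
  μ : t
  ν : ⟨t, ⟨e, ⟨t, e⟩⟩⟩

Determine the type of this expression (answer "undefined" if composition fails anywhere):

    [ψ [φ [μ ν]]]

[μ ν]: ⟨t, ⟨e, ⟨t, e⟩⟩⟩ applied to t yields ⟨e, ⟨t, e⟩⟩.
At [φ [μ ν]]: neither t nor ⟨e, ⟨t, e⟩⟩ can take the other as argument; the node is ill-typed.

undefined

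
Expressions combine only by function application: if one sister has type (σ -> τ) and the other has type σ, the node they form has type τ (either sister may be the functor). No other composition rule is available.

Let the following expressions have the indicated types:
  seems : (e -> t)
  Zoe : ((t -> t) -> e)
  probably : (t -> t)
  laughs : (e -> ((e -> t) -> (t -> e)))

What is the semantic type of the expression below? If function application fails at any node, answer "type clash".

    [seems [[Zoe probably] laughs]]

[Zoe probably]: functor Zoe : ((t -> t) -> e), argument probably : (t -> t); result e.
[[Zoe probably] laughs]: functor laughs : (e -> ((e -> t) -> (t -> e))), argument [Zoe probably] : e; result ((e -> t) -> (t -> e)).
[seems [[Zoe probably] laughs]]: functor [[Zoe probably] laughs] : ((e -> t) -> (t -> e)), argument seems : (e -> t); result (t -> e).

(t -> e)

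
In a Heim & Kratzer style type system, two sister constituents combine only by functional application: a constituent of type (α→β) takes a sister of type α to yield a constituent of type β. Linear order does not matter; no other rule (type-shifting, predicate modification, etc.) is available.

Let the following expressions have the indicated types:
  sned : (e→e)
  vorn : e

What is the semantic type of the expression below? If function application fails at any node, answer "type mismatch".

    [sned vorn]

At [sned vorn], sned : (e→e) takes vorn : e, giving e.

e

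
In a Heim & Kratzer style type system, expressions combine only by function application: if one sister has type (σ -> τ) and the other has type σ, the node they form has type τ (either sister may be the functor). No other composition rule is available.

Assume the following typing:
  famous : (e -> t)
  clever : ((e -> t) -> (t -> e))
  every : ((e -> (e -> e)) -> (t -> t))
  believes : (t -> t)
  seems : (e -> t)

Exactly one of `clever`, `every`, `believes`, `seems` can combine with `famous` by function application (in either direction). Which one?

clever

clever — combines: clever : ((e -> t) -> (t -> e)) takes famous : (e -> t) as argument, giving (t -> e).
every : ((e -> (e -> e)) -> (t -> t)) — no; famous wants e, and every wants (e -> (e -> e)).
believes : (t -> t) — no; famous wants e, and believes wants t.
seems : (e -> t) — no; famous wants e, and seems wants e.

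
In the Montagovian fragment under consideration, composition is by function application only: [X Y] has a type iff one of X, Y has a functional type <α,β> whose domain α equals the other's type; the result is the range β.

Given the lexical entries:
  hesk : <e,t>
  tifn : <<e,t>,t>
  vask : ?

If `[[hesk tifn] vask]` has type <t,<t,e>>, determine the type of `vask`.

At [[hesk tifn] vask] (required: <t,<t,e>>): [hesk tifn] is t, which is not a function with range <t,<t,e>>; hence vask is the functor — type <t,<t,<t,e>>>.

<t,<t,<t,e>>>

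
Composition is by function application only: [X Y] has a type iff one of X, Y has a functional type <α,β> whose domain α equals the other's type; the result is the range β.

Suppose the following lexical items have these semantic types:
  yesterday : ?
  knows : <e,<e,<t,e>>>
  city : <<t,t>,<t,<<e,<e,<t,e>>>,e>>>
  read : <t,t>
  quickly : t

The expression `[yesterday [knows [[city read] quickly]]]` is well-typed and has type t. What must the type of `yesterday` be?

[yesterday [knows [[city read] quickly]]] must have type t. The sister [knows [[city read] quickly]] has type e; that is not a function onto t, so yesterday must be the functor, of type <e,t>.

<e,t>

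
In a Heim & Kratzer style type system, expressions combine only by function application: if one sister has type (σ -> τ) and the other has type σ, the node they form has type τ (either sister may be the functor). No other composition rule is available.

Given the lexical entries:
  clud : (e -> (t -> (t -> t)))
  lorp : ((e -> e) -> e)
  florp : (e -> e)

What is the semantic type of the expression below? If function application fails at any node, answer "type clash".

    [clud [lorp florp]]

(t -> (t -> t))

[lorp florp]: functor lorp : ((e -> e) -> e), argument florp : (e -> e); result e.
[clud [lorp florp]]: functor clud : (e -> (t -> (t -> t))), argument [lorp florp] : e; result (t -> (t -> t)).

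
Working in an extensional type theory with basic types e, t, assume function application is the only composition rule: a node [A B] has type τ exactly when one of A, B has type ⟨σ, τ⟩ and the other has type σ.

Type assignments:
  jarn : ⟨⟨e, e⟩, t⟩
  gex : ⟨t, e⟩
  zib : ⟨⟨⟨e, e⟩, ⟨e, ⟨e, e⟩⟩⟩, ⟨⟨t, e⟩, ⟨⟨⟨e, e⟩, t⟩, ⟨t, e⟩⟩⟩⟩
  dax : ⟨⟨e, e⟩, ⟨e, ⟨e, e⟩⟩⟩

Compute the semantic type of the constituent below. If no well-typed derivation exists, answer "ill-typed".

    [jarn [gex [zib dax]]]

⟨t, e⟩

[zib dax] — zib of type ⟨⟨⟨e, e⟩, ⟨e, ⟨e, e⟩⟩⟩, ⟨⟨t, e⟩, ⟨⟨⟨e, e⟩, t⟩, ⟨t, e⟩⟩⟩⟩ combines with dax of type ⟨⟨e, e⟩, ⟨e, ⟨e, e⟩⟩⟩: type ⟨⟨t, e⟩, ⟨⟨⟨e, e⟩, t⟩, ⟨t, e⟩⟩⟩.
[gex [zib dax]] — [zib dax] of type ⟨⟨t, e⟩, ⟨⟨⟨e, e⟩, t⟩, ⟨t, e⟩⟩⟩ combines with gex of type ⟨t, e⟩: type ⟨⟨⟨e, e⟩, t⟩, ⟨t, e⟩⟩.
[jarn [gex [zib dax]]] — [gex [zib dax]] of type ⟨⟨⟨e, e⟩, t⟩, ⟨t, e⟩⟩ combines with jarn of type ⟨⟨e, e⟩, t⟩: type ⟨t, e⟩.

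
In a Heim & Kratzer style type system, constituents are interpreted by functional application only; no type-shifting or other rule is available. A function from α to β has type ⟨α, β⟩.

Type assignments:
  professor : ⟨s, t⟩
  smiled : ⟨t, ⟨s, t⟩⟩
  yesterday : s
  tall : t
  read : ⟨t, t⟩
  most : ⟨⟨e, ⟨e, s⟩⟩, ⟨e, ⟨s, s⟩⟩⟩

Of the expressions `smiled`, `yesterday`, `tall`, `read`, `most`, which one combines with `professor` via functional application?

smiled : ⟨t, ⟨s, t⟩⟩ — professor needs s; smiled needs t; neither fits.
yesterday — combines: professor : ⟨s, t⟩ takes yesterday : s as argument, giving t.
tall : t — professor needs s; tall needs nothing (atomic); neither fits.
read : ⟨t, t⟩ — professor needs s; read needs t; neither fits.
most : ⟨⟨e, ⟨e, s⟩⟩, ⟨e, ⟨s, s⟩⟩⟩ — professor needs s; most needs ⟨e, ⟨e, s⟩⟩; neither fits.

yesterday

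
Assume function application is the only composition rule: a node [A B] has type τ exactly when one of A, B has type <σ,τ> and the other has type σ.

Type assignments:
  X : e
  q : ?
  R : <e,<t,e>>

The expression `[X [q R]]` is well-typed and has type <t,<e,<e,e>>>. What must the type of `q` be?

<<e,<t,e>>,<e,<t,<e,<e,e>>>>>

At [X [q R]] (required: <t,<e,<e,e>>>): X is e, which is not a function with range <t,<e,<e,e>>>; hence [q R] is the functor — type <e,<t,<e,<e,e>>>>.
At [q R] (required: <e,<t,<e,<e,e>>>>): R is <e,<t,e>>, which is not a function with range <e,<t,<e,<e,e>>>>; hence q is the functor — type <<e,<t,e>>,<e,<t,<e,<e,e>>>>>.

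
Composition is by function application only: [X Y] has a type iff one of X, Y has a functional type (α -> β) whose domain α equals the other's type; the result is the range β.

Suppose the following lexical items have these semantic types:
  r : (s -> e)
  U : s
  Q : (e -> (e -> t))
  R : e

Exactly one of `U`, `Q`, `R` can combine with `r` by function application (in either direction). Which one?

U — combines: r : (s -> e) takes U : s as argument, giving e.
Q : (e -> (e -> t)) — does not combine with r.
R : e — does not combine with r.

U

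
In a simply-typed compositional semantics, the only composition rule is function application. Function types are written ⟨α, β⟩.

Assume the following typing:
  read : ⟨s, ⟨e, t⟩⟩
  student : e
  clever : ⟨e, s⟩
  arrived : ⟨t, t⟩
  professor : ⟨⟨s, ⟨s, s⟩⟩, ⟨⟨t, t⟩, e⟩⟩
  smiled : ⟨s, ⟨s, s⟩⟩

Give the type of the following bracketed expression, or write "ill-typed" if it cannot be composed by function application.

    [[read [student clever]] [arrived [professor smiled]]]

[student clever] — clever of type ⟨e, s⟩ combines with student of type e: type s.
[read [student clever]] — read of type ⟨s, ⟨e, t⟩⟩ combines with [student clever] of type s: type ⟨e, t⟩.
[professor smiled] — professor of type ⟨⟨s, ⟨s, s⟩⟩, ⟨⟨t, t⟩, e⟩⟩ combines with smiled of type ⟨s, ⟨s, s⟩⟩: type ⟨⟨t, t⟩, e⟩.
[arrived [professor smiled]] — [professor smiled] of type ⟨⟨t, t⟩, e⟩ combines with arrived of type ⟨t, t⟩: type e.
[[read [student clever]] [arrived [professor smiled]]] — [read [student clever]] of type ⟨e, t⟩ combines with [arrived [professor smiled]] of type e: type t.

t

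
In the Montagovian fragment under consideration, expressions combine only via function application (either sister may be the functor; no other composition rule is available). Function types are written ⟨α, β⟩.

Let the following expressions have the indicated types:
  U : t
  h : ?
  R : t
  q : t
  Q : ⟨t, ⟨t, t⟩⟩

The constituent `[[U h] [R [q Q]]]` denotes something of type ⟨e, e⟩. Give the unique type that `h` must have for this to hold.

For [[U h] [R [q Q]]] to have type ⟨e, e⟩ with [R [q Q]] of type t, [U h] must be the function: [U h] : ⟨t, ⟨e, e⟩⟩.
For [U h] to have type ⟨t, ⟨e, e⟩⟩ with U of type t, h must be the function: h : ⟨t, ⟨t, ⟨e, e⟩⟩⟩.

⟨t, ⟨t, ⟨e, e⟩⟩⟩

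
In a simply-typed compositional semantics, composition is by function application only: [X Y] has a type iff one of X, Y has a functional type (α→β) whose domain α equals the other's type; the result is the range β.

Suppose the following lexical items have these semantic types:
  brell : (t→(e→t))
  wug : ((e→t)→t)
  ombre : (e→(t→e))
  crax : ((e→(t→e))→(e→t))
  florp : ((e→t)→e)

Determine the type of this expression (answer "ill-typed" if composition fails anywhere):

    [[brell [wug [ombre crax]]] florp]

e

At [ombre crax], crax : ((e→(t→e))→(e→t)) takes ombre : (e→(t→e)), giving (e→t).
At [wug [ombre crax]], wug : ((e→t)→t) takes [ombre crax] : (e→t), giving t.
At [brell [wug [ombre crax]]], brell : (t→(e→t)) takes [wug [ombre crax]] : t, giving (e→t).
At [[brell [wug [ombre crax]]] florp], florp : ((e→t)→e) takes [brell [wug [ombre crax]]] : (e→t), giving e.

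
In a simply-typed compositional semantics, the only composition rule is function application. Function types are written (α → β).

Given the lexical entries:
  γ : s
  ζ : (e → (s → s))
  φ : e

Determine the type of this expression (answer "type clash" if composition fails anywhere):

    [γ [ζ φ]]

[ζ φ]: functor ζ : (e → (s → s)), argument φ : e; result (s → s).
[γ [ζ φ]]: functor [ζ φ] : (s → s), argument γ : s; result s.

s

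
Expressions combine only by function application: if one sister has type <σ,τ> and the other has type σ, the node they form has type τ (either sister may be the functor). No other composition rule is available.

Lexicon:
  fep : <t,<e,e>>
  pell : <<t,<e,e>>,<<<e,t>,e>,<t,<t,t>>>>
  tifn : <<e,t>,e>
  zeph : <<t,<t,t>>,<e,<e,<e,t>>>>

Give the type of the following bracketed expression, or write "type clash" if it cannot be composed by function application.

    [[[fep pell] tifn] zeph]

<e,<e,<e,t>>>

[fep pell] — pell of type <<t,<e,e>>,<<<e,t>,e>,<t,<t,t>>>> combines with fep of type <t,<e,e>>: type <<<e,t>,e>,<t,<t,t>>>.
[[fep pell] tifn] — [fep pell] of type <<<e,t>,e>,<t,<t,t>>> combines with tifn of type <<e,t>,e>: type <t,<t,t>>.
[[[fep pell] tifn] zeph] — zeph of type <<t,<t,t>>,<e,<e,<e,t>>>> combines with [[fep pell] tifn] of type <t,<t,t>>: type <e,<e,<e,t>>>.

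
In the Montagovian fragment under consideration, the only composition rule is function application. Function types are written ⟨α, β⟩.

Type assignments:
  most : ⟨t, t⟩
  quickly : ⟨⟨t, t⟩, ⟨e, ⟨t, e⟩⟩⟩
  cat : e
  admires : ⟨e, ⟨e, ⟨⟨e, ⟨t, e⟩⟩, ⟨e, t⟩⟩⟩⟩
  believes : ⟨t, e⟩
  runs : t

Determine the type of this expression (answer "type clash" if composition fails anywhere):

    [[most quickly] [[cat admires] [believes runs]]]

⟨e, t⟩

[most quickly]: ⟨⟨t, t⟩, ⟨e, ⟨t, e⟩⟩⟩ applied to ⟨t, t⟩ yields ⟨e, ⟨t, e⟩⟩.
[cat admires]: ⟨e, ⟨e, ⟨⟨e, ⟨t, e⟩⟩, ⟨e, t⟩⟩⟩⟩ applied to e yields ⟨e, ⟨⟨e, ⟨t, e⟩⟩, ⟨e, t⟩⟩⟩.
[believes runs]: ⟨t, e⟩ applied to t yields e.
[[cat admires] [believes runs]]: ⟨e, ⟨⟨e, ⟨t, e⟩⟩, ⟨e, t⟩⟩⟩ applied to e yields ⟨⟨e, ⟨t, e⟩⟩, ⟨e, t⟩⟩.
[[most quickly] [[cat admires] [believes runs]]]: ⟨⟨e, ⟨t, e⟩⟩, ⟨e, t⟩⟩ applied to ⟨e, ⟨t, e⟩⟩ yields ⟨e, t⟩.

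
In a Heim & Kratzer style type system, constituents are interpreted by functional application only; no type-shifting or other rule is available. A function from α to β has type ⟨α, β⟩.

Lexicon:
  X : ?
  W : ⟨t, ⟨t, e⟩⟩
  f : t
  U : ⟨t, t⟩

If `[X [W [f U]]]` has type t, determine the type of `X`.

For [X [W [f U]]] to have type t with [W [f U]] of type ⟨t, e⟩, X must be the function: X : ⟨⟨t, e⟩, t⟩.

⟨⟨t, e⟩, t⟩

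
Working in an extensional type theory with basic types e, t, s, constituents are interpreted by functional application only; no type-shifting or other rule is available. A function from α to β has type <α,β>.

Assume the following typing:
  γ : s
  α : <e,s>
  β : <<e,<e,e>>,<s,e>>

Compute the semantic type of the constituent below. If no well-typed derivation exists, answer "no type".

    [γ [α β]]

no type

[α β]: <e,s> and <<e,<e,e>>,<s,e>> cannot combine by function application — type clash.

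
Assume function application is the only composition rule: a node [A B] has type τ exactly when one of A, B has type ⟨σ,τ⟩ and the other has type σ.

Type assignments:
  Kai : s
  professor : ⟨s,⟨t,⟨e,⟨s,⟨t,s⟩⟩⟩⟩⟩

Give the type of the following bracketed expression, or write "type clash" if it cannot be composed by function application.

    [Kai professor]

⟨t,⟨e,⟨s,⟨t,s⟩⟩⟩⟩

[Kai professor] — professor of type ⟨s,⟨t,⟨e,⟨s,⟨t,s⟩⟩⟩⟩⟩ combines with Kai of type s: type ⟨t,⟨e,⟨s,⟨t,s⟩⟩⟩⟩.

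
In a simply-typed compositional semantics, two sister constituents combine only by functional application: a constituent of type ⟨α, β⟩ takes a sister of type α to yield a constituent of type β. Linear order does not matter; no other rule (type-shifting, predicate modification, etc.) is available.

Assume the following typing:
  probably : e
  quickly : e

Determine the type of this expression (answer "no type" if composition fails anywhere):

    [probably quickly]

no type

At [probably quickly]: neither e nor e can take the other as argument; the node is ill-typed.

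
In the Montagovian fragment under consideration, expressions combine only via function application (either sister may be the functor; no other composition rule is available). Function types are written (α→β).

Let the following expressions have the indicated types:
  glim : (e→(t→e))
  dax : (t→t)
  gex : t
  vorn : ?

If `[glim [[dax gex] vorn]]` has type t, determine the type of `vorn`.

(t→((e→(t→e))→t))

For [glim [[dax gex] vorn]] to have type t with glim of type (e→(t→e)), [[dax gex] vorn] must be the function: [[dax gex] vorn] : ((e→(t→e))→t).
For [[dax gex] vorn] to have type ((e→(t→e))→t) with [dax gex] of type t, vorn must be the function: vorn : (t→((e→(t→e))→t)).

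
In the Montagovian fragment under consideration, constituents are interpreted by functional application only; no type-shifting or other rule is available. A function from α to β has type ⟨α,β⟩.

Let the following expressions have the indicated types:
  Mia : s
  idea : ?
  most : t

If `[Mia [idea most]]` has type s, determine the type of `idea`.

⟨t,⟨s,s⟩⟩

[Mia [idea most]] must have type s. The sister Mia has type s; that is not a function onto s, so [idea most] must be the functor, of type ⟨s,s⟩.
[idea most] must have type ⟨s,s⟩. The sister most has type t; that is not a function onto ⟨s,s⟩, so idea must be the functor, of type ⟨t,⟨s,s⟩⟩.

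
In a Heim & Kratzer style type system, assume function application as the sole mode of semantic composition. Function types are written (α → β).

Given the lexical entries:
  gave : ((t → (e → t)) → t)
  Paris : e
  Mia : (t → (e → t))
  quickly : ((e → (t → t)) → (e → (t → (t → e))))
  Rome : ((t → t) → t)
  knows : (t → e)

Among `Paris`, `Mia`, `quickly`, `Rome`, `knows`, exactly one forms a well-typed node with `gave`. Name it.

Mia

Paris : e — no; gave wants (t → (e → t)), and Paris wants nothing (atomic).
Mia — combines: gave : ((t → (e → t)) → t) takes Mia : (t → (e → t)) as argument, giving t.
quickly : ((e → (t → t)) → (e → (t → (t → e)))) — no; gave wants (t → (e → t)), and quickly wants (e → (t → t)).
Rome : ((t → t) → t) — no; gave wants (t → (e → t)), and Rome wants (t → t).
knows : (t → e) — no; gave wants (t → (e → t)), and knows wants t.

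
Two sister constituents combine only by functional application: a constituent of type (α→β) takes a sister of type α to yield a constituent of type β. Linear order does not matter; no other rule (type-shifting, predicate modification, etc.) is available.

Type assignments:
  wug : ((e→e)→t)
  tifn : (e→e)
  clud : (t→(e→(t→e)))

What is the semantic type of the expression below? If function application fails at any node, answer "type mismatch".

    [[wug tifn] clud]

At [wug tifn], wug : ((e→e)→t) takes tifn : (e→e), giving t.
At [[wug tifn] clud], clud : (t→(e→(t→e))) takes [wug tifn] : t, giving (e→(t→e)).

(e→(t→e))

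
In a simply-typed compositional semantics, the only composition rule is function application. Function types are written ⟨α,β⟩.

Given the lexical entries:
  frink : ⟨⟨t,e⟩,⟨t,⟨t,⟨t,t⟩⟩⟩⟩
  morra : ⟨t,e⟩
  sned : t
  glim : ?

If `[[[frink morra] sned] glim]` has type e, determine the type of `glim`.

For [[[frink morra] sned] glim] to have type e with [[frink morra] sned] of type ⟨t,⟨t,t⟩⟩, glim must be the function: glim : ⟨⟨t,⟨t,t⟩⟩,e⟩.

⟨⟨t,⟨t,t⟩⟩,e⟩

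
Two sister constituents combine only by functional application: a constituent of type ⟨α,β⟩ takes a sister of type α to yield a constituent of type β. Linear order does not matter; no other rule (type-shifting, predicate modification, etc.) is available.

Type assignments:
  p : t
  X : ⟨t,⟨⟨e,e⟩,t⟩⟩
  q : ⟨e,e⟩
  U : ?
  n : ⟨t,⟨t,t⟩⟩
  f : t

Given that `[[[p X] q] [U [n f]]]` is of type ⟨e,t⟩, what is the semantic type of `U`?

⟨⟨t,t⟩,⟨t,⟨e,t⟩⟩⟩

For [[[p X] q] [U [n f]]] to have type ⟨e,t⟩ with [[p X] q] of type t, [U [n f]] must be the function: [U [n f]] : ⟨t,⟨e,t⟩⟩.
For [U [n f]] to have type ⟨t,⟨e,t⟩⟩ with [n f] of type ⟨t,t⟩, U must be the function: U : ⟨⟨t,t⟩,⟨t,⟨e,t⟩⟩⟩.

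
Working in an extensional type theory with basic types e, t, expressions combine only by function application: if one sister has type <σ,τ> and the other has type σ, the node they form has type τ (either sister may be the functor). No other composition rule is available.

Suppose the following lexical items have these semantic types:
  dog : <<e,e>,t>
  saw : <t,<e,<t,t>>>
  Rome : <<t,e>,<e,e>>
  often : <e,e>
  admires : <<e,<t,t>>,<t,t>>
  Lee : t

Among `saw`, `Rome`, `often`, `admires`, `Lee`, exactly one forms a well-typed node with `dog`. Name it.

saw : <t,<e,<t,t>>> — does not combine with dog.
Rome : <<t,e>,<e,e>> — does not combine with dog.
often — combines: dog : <<e,e>,t> takes often : <e,e> as argument, giving t.
admires : <<e,<t,t>>,<t,t>> — does not combine with dog.
Lee : t — does not combine with dog.

often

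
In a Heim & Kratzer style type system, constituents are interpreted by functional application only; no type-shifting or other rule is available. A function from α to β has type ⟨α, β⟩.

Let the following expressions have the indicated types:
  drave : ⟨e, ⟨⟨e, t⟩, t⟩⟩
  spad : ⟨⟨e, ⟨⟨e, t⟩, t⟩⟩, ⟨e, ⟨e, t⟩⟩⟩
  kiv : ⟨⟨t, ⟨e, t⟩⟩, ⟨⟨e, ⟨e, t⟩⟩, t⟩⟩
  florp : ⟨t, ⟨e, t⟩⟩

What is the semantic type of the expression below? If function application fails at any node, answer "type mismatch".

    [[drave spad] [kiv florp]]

t

[drave spad]: spad is ⟨⟨e, ⟨⟨e, t⟩, t⟩⟩, ⟨e, ⟨e, t⟩⟩⟩, drave is ⟨e, ⟨⟨e, t⟩, t⟩⟩; result ⟨e, ⟨e, t⟩⟩.
[kiv florp]: kiv is ⟨⟨t, ⟨e, t⟩⟩, ⟨⟨e, ⟨e, t⟩⟩, t⟩⟩, florp is ⟨t, ⟨e, t⟩⟩; result ⟨⟨e, ⟨e, t⟩⟩, t⟩.
[[drave spad] [kiv florp]]: [kiv florp] is ⟨⟨e, ⟨e, t⟩⟩, t⟩, [drave spad] is ⟨e, ⟨e, t⟩⟩; result t.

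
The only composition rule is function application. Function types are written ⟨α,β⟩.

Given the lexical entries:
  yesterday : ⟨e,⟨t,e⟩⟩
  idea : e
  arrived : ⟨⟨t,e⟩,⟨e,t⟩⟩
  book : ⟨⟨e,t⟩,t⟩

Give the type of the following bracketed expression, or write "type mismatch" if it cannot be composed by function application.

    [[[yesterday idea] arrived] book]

[yesterday idea]: functor yesterday : ⟨e,⟨t,e⟩⟩, argument idea : e; result ⟨t,e⟩.
[[yesterday idea] arrived]: functor arrived : ⟨⟨t,e⟩,⟨e,t⟩⟩, argument [yesterday idea] : ⟨t,e⟩; result ⟨e,t⟩.
[[[yesterday idea] arrived] book]: functor book : ⟨⟨e,t⟩,t⟩, argument [[yesterday idea] arrived] : ⟨e,t⟩; result t.

t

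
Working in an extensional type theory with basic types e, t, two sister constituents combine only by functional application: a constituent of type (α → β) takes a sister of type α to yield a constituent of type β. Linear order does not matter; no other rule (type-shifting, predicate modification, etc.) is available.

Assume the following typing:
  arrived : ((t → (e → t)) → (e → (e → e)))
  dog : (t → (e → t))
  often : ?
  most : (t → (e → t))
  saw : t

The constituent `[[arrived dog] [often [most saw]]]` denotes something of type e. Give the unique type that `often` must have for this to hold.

At [[arrived dog] [often [most saw]]] (required: e): [arrived dog] is (e → (e → e)), which is not a function with range e; hence [often [most saw]] is the functor — type ((e → (e → e)) → e).
At [often [most saw]] (required: ((e → (e → e)) → e)): [most saw] is (e → t), which is not a function with range ((e → (e → e)) → e); hence often is the functor — type ((e → t) → ((e → (e → e)) → e)).

((e → t) → ((e → (e → e)) → e))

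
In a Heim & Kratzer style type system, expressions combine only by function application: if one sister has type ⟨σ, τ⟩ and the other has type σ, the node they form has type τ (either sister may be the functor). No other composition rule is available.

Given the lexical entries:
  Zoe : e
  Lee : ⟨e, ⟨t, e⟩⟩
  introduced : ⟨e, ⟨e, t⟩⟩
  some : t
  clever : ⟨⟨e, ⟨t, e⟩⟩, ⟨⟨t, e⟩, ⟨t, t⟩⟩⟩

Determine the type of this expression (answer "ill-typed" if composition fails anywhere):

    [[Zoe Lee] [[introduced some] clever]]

[Zoe Lee]: functor Lee : ⟨e, ⟨t, e⟩⟩, argument Zoe : e; result ⟨t, e⟩.
[introduced some]: ⟨e, ⟨e, t⟩⟩ with t — neither is a function whose domain matches the other; composition fails here.

ill-typed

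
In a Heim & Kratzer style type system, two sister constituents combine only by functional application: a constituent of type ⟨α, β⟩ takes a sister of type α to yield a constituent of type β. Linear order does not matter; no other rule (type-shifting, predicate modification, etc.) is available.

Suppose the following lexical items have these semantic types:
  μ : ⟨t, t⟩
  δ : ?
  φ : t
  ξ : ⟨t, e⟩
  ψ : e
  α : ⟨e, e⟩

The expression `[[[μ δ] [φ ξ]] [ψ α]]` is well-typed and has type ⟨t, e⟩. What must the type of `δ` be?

For [[[μ δ] [φ ξ]] [ψ α]] to have type ⟨t, e⟩ with [ψ α] of type e, [[μ δ] [φ ξ]] must be the function: [[μ δ] [φ ξ]] : ⟨e, ⟨t, e⟩⟩.
For [[μ δ] [φ ξ]] to have type ⟨e, ⟨t, e⟩⟩ with [φ ξ] of type e, [μ δ] must be the function: [μ δ] : ⟨e, ⟨e, ⟨t, e⟩⟩⟩.
For [μ δ] to have type ⟨e, ⟨e, ⟨t, e⟩⟩⟩ with μ of type ⟨t, t⟩, δ must be the function: δ : ⟨⟨t, t⟩, ⟨e, ⟨e, ⟨t, e⟩⟩⟩⟩.

⟨⟨t, t⟩, ⟨e, ⟨e, ⟨t, e⟩⟩⟩⟩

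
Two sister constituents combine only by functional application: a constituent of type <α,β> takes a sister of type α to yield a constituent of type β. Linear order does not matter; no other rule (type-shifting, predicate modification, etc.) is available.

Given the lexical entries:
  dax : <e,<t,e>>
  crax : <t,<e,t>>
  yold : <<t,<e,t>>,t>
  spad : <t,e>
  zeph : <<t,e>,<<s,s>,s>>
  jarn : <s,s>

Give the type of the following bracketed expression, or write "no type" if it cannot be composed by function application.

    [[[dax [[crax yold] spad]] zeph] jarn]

[crax yold]: <<t,<e,t>>,t> applied to <t,<e,t>> yields t.
[[crax yold] spad]: <t,e> applied to t yields e.
[dax [[crax yold] spad]]: <e,<t,e>> applied to e yields <t,e>.
[[dax [[crax yold] spad]] zeph]: <<t,e>,<<s,s>,s>> applied to <t,e> yields <<s,s>,s>.
[[[dax [[crax yold] spad]] zeph] jarn]: <<s,s>,s> applied to <s,s> yields s.

s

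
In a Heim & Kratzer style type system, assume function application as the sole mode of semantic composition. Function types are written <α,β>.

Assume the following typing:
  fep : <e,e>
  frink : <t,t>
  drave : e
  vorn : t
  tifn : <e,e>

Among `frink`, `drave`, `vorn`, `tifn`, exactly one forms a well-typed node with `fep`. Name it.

drave

frink : <t,t> — does not combine with fep.
drave — combines: fep : <e,e> takes drave : e as argument, giving e.
vorn : t — does not combine with fep.
tifn : <e,e> — does not combine with fep.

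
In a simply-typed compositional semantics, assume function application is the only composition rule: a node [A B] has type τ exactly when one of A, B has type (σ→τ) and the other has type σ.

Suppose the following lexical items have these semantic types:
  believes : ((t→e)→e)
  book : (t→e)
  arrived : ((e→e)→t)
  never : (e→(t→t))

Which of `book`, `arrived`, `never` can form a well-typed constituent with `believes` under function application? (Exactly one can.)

book

book — combines: believes : ((t→e)→e) takes book : (t→e) as argument, giving e.
arrived : ((e→e)→t) — believes needs (t→e); arrived needs (e→e); neither fits.
never : (e→(t→t)) — believes needs (t→e); never needs e; neither fits.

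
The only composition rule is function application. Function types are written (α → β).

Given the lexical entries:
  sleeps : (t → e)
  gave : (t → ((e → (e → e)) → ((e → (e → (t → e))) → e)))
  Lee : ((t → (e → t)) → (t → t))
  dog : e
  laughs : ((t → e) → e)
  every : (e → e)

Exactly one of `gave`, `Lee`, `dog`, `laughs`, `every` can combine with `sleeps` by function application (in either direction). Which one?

gave : (t → ((e → (e → e)) → ((e → (e → (t → e))) → e))) — sleeps needs t; gave needs t; neither fits.
Lee : ((t → (e → t)) → (t → t)) — sleeps needs t; Lee needs (t → (e → t)); neither fits.
dog : e — sleeps needs t; dog needs nothing (atomic); neither fits.
laughs — combines: laughs : ((t → e) → e) takes sleeps : (t → e) as argument, giving e.
every : (e → e) — sleeps needs t; every needs e; neither fits.

laughs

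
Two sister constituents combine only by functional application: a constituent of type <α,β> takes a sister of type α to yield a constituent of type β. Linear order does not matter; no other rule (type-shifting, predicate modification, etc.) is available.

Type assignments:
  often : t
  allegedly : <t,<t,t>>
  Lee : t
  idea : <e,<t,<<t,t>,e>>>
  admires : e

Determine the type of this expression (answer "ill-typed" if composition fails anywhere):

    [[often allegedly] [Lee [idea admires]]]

[often allegedly] — allegedly of type <t,<t,t>> combines with often of type t: type <t,t>.
[idea admires] — idea of type <e,<t,<<t,t>,e>>> combines with admires of type e: type <t,<<t,t>,e>>.
[Lee [idea admires]] — [idea admires] of type <t,<<t,t>,e>> combines with Lee of type t: type <<t,t>,e>.
[[often allegedly] [Lee [idea admires]]] — [Lee [idea admires]] of type <<t,t>,e> combines with [often allegedly] of type <t,t>: type e.

e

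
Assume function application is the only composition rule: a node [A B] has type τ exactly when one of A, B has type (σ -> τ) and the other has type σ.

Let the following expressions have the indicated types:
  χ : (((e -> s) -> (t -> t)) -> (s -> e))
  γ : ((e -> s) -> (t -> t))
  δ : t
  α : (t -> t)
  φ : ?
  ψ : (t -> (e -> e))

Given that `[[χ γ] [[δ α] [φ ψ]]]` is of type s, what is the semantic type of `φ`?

[[χ γ] [[δ α] [φ ψ]]] is required to be s. [χ γ] : (s -> e) cannot yield s as functor, so [[δ α] [φ ψ]] : ((s -> e) -> s).
[[δ α] [φ ψ]] is required to be ((s -> e) -> s). [δ α] : t cannot yield ((s -> e) -> s) as functor, so [φ ψ] : (t -> ((s -> e) -> s)).
[φ ψ] is required to be (t -> ((s -> e) -> s)). ψ : (t -> (e -> e)) cannot yield (t -> ((s -> e) -> s)) as functor, so φ : ((t -> (e -> e)) -> (t -> ((s -> e) -> s))).

((t -> (e -> e)) -> (t -> ((s -> e) -> s)))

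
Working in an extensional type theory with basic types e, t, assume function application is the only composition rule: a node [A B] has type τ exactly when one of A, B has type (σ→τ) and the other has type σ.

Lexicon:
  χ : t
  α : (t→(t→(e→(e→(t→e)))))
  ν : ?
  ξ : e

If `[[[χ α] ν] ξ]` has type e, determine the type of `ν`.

[[[χ α] ν] ξ] must have type e. The sister ξ has type e; that is not a function onto e, so [[χ α] ν] must be the functor, of type (e→e).
[[χ α] ν] must have type (e→e). The sister [χ α] has type (t→(e→(e→(t→e)))); that is not a function onto (e→e), so ν must be the functor, of type ((t→(e→(e→(t→e))))→(e→e)).

((t→(e→(e→(t→e))))→(e→e))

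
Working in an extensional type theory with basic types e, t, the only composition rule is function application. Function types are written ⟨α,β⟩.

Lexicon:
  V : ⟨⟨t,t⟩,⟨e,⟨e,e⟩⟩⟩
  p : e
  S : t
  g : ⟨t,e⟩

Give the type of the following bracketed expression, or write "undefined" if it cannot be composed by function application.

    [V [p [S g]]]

undefined

At [S g], g : ⟨t,e⟩ takes S : t, giving e.
[p [S g]]: e and e cannot combine by function application — type clash.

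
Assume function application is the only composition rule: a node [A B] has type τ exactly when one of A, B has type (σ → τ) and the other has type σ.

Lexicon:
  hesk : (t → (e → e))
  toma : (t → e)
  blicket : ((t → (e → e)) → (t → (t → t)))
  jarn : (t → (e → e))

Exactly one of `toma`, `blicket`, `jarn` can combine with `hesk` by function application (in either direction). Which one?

toma : (t → e) — hesk needs t; toma needs t; neither fits.
blicket — combines: blicket : ((t → (e → e)) → (t → (t → t))) takes hesk : (t → (e → e)) as argument, giving (t → (t → t)).
jarn : (t → (e → e)) — hesk needs t; jarn needs t; neither fits.

blicket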